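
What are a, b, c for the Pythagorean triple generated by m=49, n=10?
(2301, 980, 2501)

Euclid's formula: a = m² - n², b = 2mn, c = m² + n²
m = 49, n = 10
a = 49² - 10² = 2401 - 100 = 2301
b = 2 × 49 × 10 = 980
c = 49² + 10² = 2401 + 100 = 2501
Verification: 2301² + 980² = 5294601 + 960400 = 6255001 = 2501² ✓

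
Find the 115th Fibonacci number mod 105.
65

Matrix identity: Q^n = [[F_(n+1), F_n], [F_n, F_(n-1)]] with Q = [[1,1],[1,0]].
n = 115 = 1110011₂. Square-and-multiply, entries mod 105:
Q^1 = [[1,1],[1,0]]
Q^3 = (Q^1)²·Q = [[3,2],[2,1]]
Q^7 = (Q^3)²·Q = [[21,13],[13,8]]
Q^14 = (Q^7)² = [[85,62],[62,23]]
Q^28 = (Q^14)² = [[44,81],[81,68]]
Q^57 = (Q^28)²·Q = [[34,97],[97,42]]
Q^115 = (Q^57)²·Q = [[87,65],[65,22]]
F_115 mod 105 = Q^115[0][1] = 65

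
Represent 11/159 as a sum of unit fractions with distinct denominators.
1/15 + 1/398 + 1/316410

Greedy algorithm:
11/159: ceiling(159/11) = 15, use 1/15
2/795: ceiling(795/2) = 398, use 1/398
1/316410: ceiling(316410/1) = 316410, use 1/316410
Result: 11/159 = 1/15 + 1/398 + 1/316410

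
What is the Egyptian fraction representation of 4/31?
1/8 + 1/248

Greedy algorithm:
4/31: ceiling(31/4) = 8, use 1/8
1/248: ceiling(248/1) = 248, use 1/248
Result: 4/31 = 1/8 + 1/248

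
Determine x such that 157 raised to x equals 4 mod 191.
14

Baby-step giant-step with step n = ⌈√191⌉ = 14.
Baby steps 157^j mod 191 (j:value) for j=0..13: 0:1, 1:157, 2:10, 3:42, 4:100, 5:38, 6:45, 7:189, 8:68, 9:171, 10:107, 11:182, 12:115, 13:101.
Giant-step multiplier: 157^(-14) ≡ 157^(190-14) = 157^176 ≡ 48 (mod 191).
Giant steps γ_i = 4·48^i mod 191: γ_0=4, γ_1=1 (in table at j=0).
x = i·n + j = 1·14 + 0 = 14.
Check: 157^14 ≡ 4 (mod 191).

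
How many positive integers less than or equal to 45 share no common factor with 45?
24

45 = 3^2 × 5
φ(n) = n × ∏(1 - 1/p) for each prime p dividing n
φ(45) = 45 × (1 - 1/3) × (1 - 1/5) = 24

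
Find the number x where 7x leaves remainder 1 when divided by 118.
17

gcd(7, 118) = 1, so the inverse exists.
Extended Euclidean algorithm on (118, 7):
118 = 16 × 7 + 6  ⟹  6 = (1)·118 + (-16)·7
7 = 1 × 6 + 1  ⟹  1 = (-1)·118 + (17)·7
So (17)·7 ≡ 1 (mod 118), i.e. 7^(-1) ≡ 17 (mod 118).
Check: 7 × 17 = 119 ≡ 1 (mod 118)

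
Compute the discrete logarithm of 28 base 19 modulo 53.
44

Baby-step giant-step with step n = ⌈√53⌉ = 8.
Baby steps 19^j mod 53 (j:value) for j=0..7: 0:1, 1:19, 2:43, 3:22, 4:47, 5:45, 6:7, 7:27.
Giant-step multiplier: 19^(-8) ≡ 19^(52-8) = 19^44 ≡ 28 (mod 53).
Giant steps γ_i = 28·28^i mod 53: γ_0=28, γ_1=42, γ_2=10, γ_3=15, γ_4=49, γ_5=47 (in table at j=4).
x = i·n + j = 5·8 + 4 = 44.
Check: 19^44 ≡ 28 (mod 53).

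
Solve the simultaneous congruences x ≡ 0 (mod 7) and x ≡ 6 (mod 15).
21

Using Chinese Remainder Theorem:
M = 7 × 15 = 105
M1 = 15, M2 = 7
y1 = 15^(-1) mod 7 = 1
y2 = 7^(-1) mod 15 = 13
x = (0×15×1 + 6×7×13) mod 105 = 21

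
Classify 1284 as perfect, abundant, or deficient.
abundant

Proper divisors of 1284: sum = 1 + 2 + 3 + 4 + 6 + 12 + 107 + 214 + 321 + 428 + 642 = 1740
Since 1740 > 1284, 1284 is abundant.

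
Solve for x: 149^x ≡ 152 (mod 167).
118

Baby-step giant-step with step n = ⌈√167⌉ = 13.
Baby steps 149^j mod 167 (j:value) for j=0..12: 0:1, 1:149, 2:157, 3:13, 4:100, 5:37, 6:2, 7:131, 8:147, 9:26, 10:33, 11:74, 12:4.
Giant-step multiplier: 149^(-13) ≡ 149^(166-13) = 149^153 ≡ 109 (mod 167).
Giant steps γ_i = 152·109^i mod 167: γ_0=152, γ_1=35, γ_2=141, γ_3=5, γ_4=44, γ_5=120, γ_6=54, γ_7=41, γ_8=127, γ_9=149 (in table at j=1).
x = i·n + j = 9·13 + 1 = 118.
Check: 149^118 ≡ 152 (mod 167).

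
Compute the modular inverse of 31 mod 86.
25

gcd(31, 86) = 1, so the inverse exists.
Extended Euclidean algorithm on (86, 31):
86 = 2 × 31 + 24  ⟹  24 = (1)·86 + (-2)·31
31 = 1 × 24 + 7  ⟹  7 = (-1)·86 + (3)·31
24 = 3 × 7 + 3  ⟹  3 = (4)·86 + (-11)·31
7 = 2 × 3 + 1  ⟹  1 = (-9)·86 + (25)·31
So (25)·31 ≡ 1 (mod 86), i.e. 31^(-1) ≡ 25 (mod 86).
Check: 31 × 25 = 775 ≡ 1 (mod 86)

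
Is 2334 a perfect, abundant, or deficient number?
abundant

Proper divisors of 2334: sum = 1 + 2 + 3 + 6 + 389 + 778 + 1167 = 2346
Since 2346 > 2334, 2334 is abundant.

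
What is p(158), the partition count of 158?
88751778802

p(n) counts ways to write n as a sum of positive integers (order ignored).
Euler's pentagonal recurrence: p(k) = p(k-1) + p(k-2) - p(k-5) - p(k-7) + p(k-12) + p(k-15) - ... (offsets j(3j∓1)/2, signs ++--, p(0)=1, p(<0)=0).
DP table for k = 0..157: p(0)=1, p(1)=1, p(2)=2, p(3)=3, p(4)=5, p(5)=7, p(6)=11, p(7)=15, p(8)=22, p(9)=30, p(10)=42, p(11)=56, p(12)=77, p(13)=101, p(14)=135, p(15)=176, p(16)=231, p(17)=297, p(18)=385, p(19)=490, p(20)=627, p(21)=792, p(22)=1002, p(23)=1255, p(24)=1575, p(25)=1958, p(26)=2436, p(27)=3010, p(28)=3718, p(29)=4565, p(30)=5604, p(31)=6842, p(32)=8349, p(33)=10143, p(34)=12310, p(35)=14883, p(36)=17977, p(37)=21637, p(38)=26015, p(39)=31185, p(40)=37338, p(41)=44583, p(42)=53174, p(43)=63261, p(44)=75175, p(45)=89134, p(46)=105558, p(47)=124754, p(48)=147273, p(49)=173525, p(50)=204226, p(51)=239943, p(52)=281589, p(53)=329931, p(54)=386155, p(55)=451276, p(56)=526823, p(57)=614154, p(58)=715220, p(59)=831820, p(60)=966467, p(61)=1121505, p(62)=1300156, p(63)=1505499, p(64)=1741630, p(65)=2012558, p(66)=2323520, p(67)=2679689, p(68)=3087735, p(69)=3554345, p(70)=4087968, p(71)=4697205, p(72)=5392783, p(73)=6185689, p(74)=7089500, p(75)=8118264, p(76)=9289091, p(77)=10619863, p(78)=12132164, p(79)=13848650, p(80)=15796476, p(81)=18004327, p(82)=20506255, p(83)=23338469, p(84)=26543660, p(85)=30167357, p(86)=34262962, p(87)=38887673, p(88)=44108109, p(89)=49995925, p(90)=56634173, p(91)=64112359, p(92)=72533807, p(93)=82010177, p(94)=92669720, p(95)=104651419, p(96)=118114304, p(97)=133230930, p(98)=150198136, p(99)=169229875, p(100)=190569292, p(101)=214481126, p(102)=241265379, p(103)=271248950, p(104)=304801365, p(105)=342325709, p(106)=384276336, p(107)=431149389, p(108)=483502844, p(109)=541946240, p(110)=607163746, p(111)=679903203, p(112)=761002156, p(113)=851376628, p(114)=952050665, p(115)=1064144451, p(116)=1188908248, p(117)=1327710076, p(118)=1482074143, p(119)=1653668665, p(120)=1844349560, p(121)=2056148051, p(122)=2291320912, p(123)=2552338241, p(124)=2841940500, p(125)=3163127352, p(126)=3519222692, p(127)=3913864295, p(128)=4351078600, p(129)=4835271870, p(130)=5371315400, p(131)=5964539504, p(132)=6620830889, p(133)=7346629512, p(134)=8149040695, p(135)=9035836076, p(136)=10015581680, p(137)=11097645016, p(138)=12292341831, p(139)=13610949895, p(140)=15065878135, p(141)=16670689208, p(142)=18440293320, p(143)=20390982757, p(144)=22540654445, p(145)=24908858009, p(146)=27517052599, p(147)=30388671978, p(148)=33549419497, p(149)=37027355200, p(150)=40853235313, p(151)=45060624582, p(152)=49686288421, p(153)=54770336324, p(154)=60356673280, p(155)=66493182097, p(156)=73232243759, p(157)=80630964769.
Final step: p(158) = p(157) + p(156) - p(153) - p(151) + p(146) + p(143) - p(136) - p(132) + p(123) + p(118) - p(107) - p(101) + p(88) + p(81) - p(66) - p(58) + p(41) + p(32) - p(13) - p(3)
= 80630964769 + 73232243759 - 54770336324 - 45060624582 + 27517052599 + 20390982757 - 10015581680 - 6620830889 + 2552338241 + 1482074143 - 431149389 - 214481126 + 44108109 + 18004327 - 2323520 - 715220 + 44583 + 8349 - 101 - 3
= 88751778802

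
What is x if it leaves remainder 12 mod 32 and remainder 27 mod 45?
972

Using Chinese Remainder Theorem:
M = 32 × 45 = 1440
M1 = 45, M2 = 32
y1 = 45^(-1) mod 32 = 5
y2 = 32^(-1) mod 45 = 38
x = (12×45×5 + 27×32×38) mod 1440 = 972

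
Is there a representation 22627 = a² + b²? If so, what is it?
Not possible

Factorization: 22627 = 11^3 × 17
By Fermat: n is sum of two squares iff every prime p ≡ 3 (mod 4) appears to even power.
Prime(s) ≡ 3 (mod 4) with odd exponent: [(11, 3)]
Therefore 22627 cannot be expressed as a² + b².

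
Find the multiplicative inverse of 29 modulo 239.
33

gcd(29, 239) = 1, so the inverse exists.
Extended Euclidean algorithm on (239, 29):
239 = 8 × 29 + 7  ⟹  7 = (1)·239 + (-8)·29
29 = 4 × 7 + 1  ⟹  1 = (-4)·239 + (33)·29
So (33)·29 ≡ 1 (mod 239), i.e. 29^(-1) ≡ 33 (mod 239).
Check: 29 × 33 = 957 ≡ 1 (mod 239)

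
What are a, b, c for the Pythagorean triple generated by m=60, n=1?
(3599, 120, 3601)

Euclid's formula: a = m² - n², b = 2mn, c = m² + n²
m = 60, n = 1
a = 60² - 1² = 3600 - 1 = 3599
b = 2 × 60 × 1 = 120
c = 60² + 1² = 3600 + 1 = 3601
Verification: 3599² + 120² = 12952801 + 14400 = 12967201 = 3601² ✓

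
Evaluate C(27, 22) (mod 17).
14

Using Lucas' theorem:
Write n=27 and k=22 in base 17:
n in base 17: [1, 10]
k in base 17: [1, 5]
C(27,22) mod 17 = ∏ C(n_i, k_i) mod 17
Digit binomials (mod 17): C(1,1) = 1; C(10,5) = 252 ≡ 14
Product: 1 × 14 = 14 ≡ 14 (mod 17)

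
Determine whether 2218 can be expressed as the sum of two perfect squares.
3² + 47² (a=3, b=47)

Factorization: 2218 = 2 × 1109
By Fermat: n is sum of two squares iff every prime p ≡ 3 (mod 4) appears to even power.
All primes ≡ 3 (mod 4) appear to even power.
Search a = 0, 1, 2, … for 2218 - a² a perfect square: first hit at a = 3: 2218 - 9 = 2209 = 47².
2218 = 3² + 47² = 9 + 2209 ✓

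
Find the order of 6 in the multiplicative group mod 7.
2

7 is prime, so ord(6) divides φ(7) = 6.
Divisors of 6: 1, 2, 3, 6.
Repeated squaring: 6^1 ≡ 6, 6^2 ≡ 1, 6^4 ≡ 1 (mod 7).
Test 6^d mod 7 for each divisor d in increasing order:
6^1 ≡ 6
6^2 ≡ 1  ← first divisor giving 1
The order is 2.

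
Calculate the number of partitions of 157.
80630964769

p(n) counts ways to write n as a sum of positive integers (order ignored).
Euler's pentagonal recurrence: p(k) = p(k-1) + p(k-2) - p(k-5) - p(k-7) + p(k-12) + p(k-15) - ... (offsets j(3j∓1)/2, signs ++--, p(0)=1, p(<0)=0).
DP table for k = 0..156: p(0)=1, p(1)=1, p(2)=2, p(3)=3, p(4)=5, p(5)=7, p(6)=11, p(7)=15, p(8)=22, p(9)=30, p(10)=42, p(11)=56, p(12)=77, p(13)=101, p(14)=135, p(15)=176, p(16)=231, p(17)=297, p(18)=385, p(19)=490, p(20)=627, p(21)=792, p(22)=1002, p(23)=1255, p(24)=1575, p(25)=1958, p(26)=2436, p(27)=3010, p(28)=3718, p(29)=4565, p(30)=5604, p(31)=6842, p(32)=8349, p(33)=10143, p(34)=12310, p(35)=14883, p(36)=17977, p(37)=21637, p(38)=26015, p(39)=31185, p(40)=37338, p(41)=44583, p(42)=53174, p(43)=63261, p(44)=75175, p(45)=89134, p(46)=105558, p(47)=124754, p(48)=147273, p(49)=173525, p(50)=204226, p(51)=239943, p(52)=281589, p(53)=329931, p(54)=386155, p(55)=451276, p(56)=526823, p(57)=614154, p(58)=715220, p(59)=831820, p(60)=966467, p(61)=1121505, p(62)=1300156, p(63)=1505499, p(64)=1741630, p(65)=2012558, p(66)=2323520, p(67)=2679689, p(68)=3087735, p(69)=3554345, p(70)=4087968, p(71)=4697205, p(72)=5392783, p(73)=6185689, p(74)=7089500, p(75)=8118264, p(76)=9289091, p(77)=10619863, p(78)=12132164, p(79)=13848650, p(80)=15796476, p(81)=18004327, p(82)=20506255, p(83)=23338469, p(84)=26543660, p(85)=30167357, p(86)=34262962, p(87)=38887673, p(88)=44108109, p(89)=49995925, p(90)=56634173, p(91)=64112359, p(92)=72533807, p(93)=82010177, p(94)=92669720, p(95)=104651419, p(96)=118114304, p(97)=133230930, p(98)=150198136, p(99)=169229875, p(100)=190569292, p(101)=214481126, p(102)=241265379, p(103)=271248950, p(104)=304801365, p(105)=342325709, p(106)=384276336, p(107)=431149389, p(108)=483502844, p(109)=541946240, p(110)=607163746, p(111)=679903203, p(112)=761002156, p(113)=851376628, p(114)=952050665, p(115)=1064144451, p(116)=1188908248, p(117)=1327710076, p(118)=1482074143, p(119)=1653668665, p(120)=1844349560, p(121)=2056148051, p(122)=2291320912, p(123)=2552338241, p(124)=2841940500, p(125)=3163127352, p(126)=3519222692, p(127)=3913864295, p(128)=4351078600, p(129)=4835271870, p(130)=5371315400, p(131)=5964539504, p(132)=6620830889, p(133)=7346629512, p(134)=8149040695, p(135)=9035836076, p(136)=10015581680, p(137)=11097645016, p(138)=12292341831, p(139)=13610949895, p(140)=15065878135, p(141)=16670689208, p(142)=18440293320, p(143)=20390982757, p(144)=22540654445, p(145)=24908858009, p(146)=27517052599, p(147)=30388671978, p(148)=33549419497, p(149)=37027355200, p(150)=40853235313, p(151)=45060624582, p(152)=49686288421, p(153)=54770336324, p(154)=60356673280, p(155)=66493182097, p(156)=73232243759.
Final step: p(157) = p(156) + p(155) - p(152) - p(150) + p(145) + p(142) - p(135) - p(131) + p(122) + p(117) - p(106) - p(100) + p(87) + p(80) - p(65) - p(57) + p(40) + p(31) - p(12) - p(2)
= 73232243759 + 66493182097 - 49686288421 - 40853235313 + 24908858009 + 18440293320 - 9035836076 - 5964539504 + 2291320912 + 1327710076 - 384276336 - 190569292 + 38887673 + 15796476 - 2012558 - 614154 + 37338 + 6842 - 77 - 2
= 80630964769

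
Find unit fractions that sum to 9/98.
1/11 + 1/1078

Greedy algorithm:
9/98: ceiling(98/9) = 11, use 1/11
1/1078: ceiling(1078/1) = 1078, use 1/1078
Result: 9/98 = 1/11 + 1/1078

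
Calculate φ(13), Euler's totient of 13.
12

13 = 13
φ(n) = n × ∏(1 - 1/p) for each prime p dividing n
φ(13) = 13 × (1 - 1/13) = 12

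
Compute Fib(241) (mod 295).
211

Matrix identity: Q^n = [[F_(n+1), F_n], [F_n, F_(n-1)]] with Q = [[1,1],[1,0]].
n = 241 = 11110001₂. Square-and-multiply, entries mod 295:
Q^1 = [[1,1],[1,0]]
Q^3 = (Q^1)²·Q = [[3,2],[2,1]]
Q^7 = (Q^3)²·Q = [[21,13],[13,8]]
Q^15 = (Q^7)²·Q = [[102,20],[20,82]]
Q^30 = (Q^15)² = [[184,140],[140,44]]
Q^60 = (Q^30)² = [[61,60],[60,1]]
Q^120 = (Q^60)² = [[241,180],[180,61]]
Q^241 = (Q^120)²·Q = [[291,211],[211,80]]
F_241 mod 295 = Q^241[0][1] = 211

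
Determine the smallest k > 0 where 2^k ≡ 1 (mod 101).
100

101 is prime, so ord(2) divides φ(101) = 100.
Divisors of 100: 1, 2, 4, 5, 10, 20, 25, 50, 100.
Repeated squaring: 2^1 ≡ 2, 2^2 ≡ 4, 2^4 ≡ 16, 2^8 ≡ 54, 2^16 ≡ 88, 2^32 ≡ 68, 2^64 ≡ 79 (mod 101).
Test 2^d mod 101 for each divisor d in increasing order:
2^1 ≡ 2
2^2 ≡ 4
2^4 ≡ 16
2^5 = 2^4·2^1 ≡ 32
2^10 = 2^8·2^2 ≡ 14
2^20 = 2^16·2^4 ≡ 95
2^25 = 2^16·2^8·2^1 ≡ 10
2^50 = 2^32·2^16·2^2 ≡ 100
2^100 = 2^64·2^32·2^4 ≡ 1  ← first divisor giving 1
The order is 100.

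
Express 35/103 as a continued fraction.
[0; 2, 1, 16, 2]

Euclidean algorithm steps:
35 = 0 × 103 + 35
103 = 2 × 35 + 33
35 = 1 × 33 + 2
33 = 16 × 2 + 1
2 = 2 × 1 + 0
Continued fraction: [0; 2, 1, 16, 2]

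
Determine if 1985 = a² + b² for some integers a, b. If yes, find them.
7² + 44² (a=7, b=44)

Factorization: 1985 = 5 × 397
By Fermat: n is sum of two squares iff every prime p ≡ 3 (mod 4) appears to even power.
All primes ≡ 3 (mod 4) appear to even power.
Search a = 0, 1, 2, … for 1985 - a² a perfect square: first hit at a = 7: 1985 - 49 = 1936 = 44².
1985 = 7² + 44² = 49 + 1936 ✓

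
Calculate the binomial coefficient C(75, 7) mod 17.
1

Using Lucas' theorem:
Write n=75 and k=7 in base 17:
n in base 17: [4, 7]
k in base 17: [0, 7]
C(75,7) mod 17 = ∏ C(n_i, k_i) mod 17
Digit binomials (mod 17): C(4,0) = 1; C(7,7) = 1
Product: 1 × 1 = 1 ≡ 1 (mod 17)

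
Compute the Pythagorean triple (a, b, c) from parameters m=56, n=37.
(1767, 4144, 4505)

Euclid's formula: a = m² - n², b = 2mn, c = m² + n²
m = 56, n = 37
a = 56² - 37² = 3136 - 1369 = 1767
b = 2 × 56 × 37 = 4144
c = 56² + 37² = 3136 + 1369 = 4505
Verification: 1767² + 4144² = 3122289 + 17172736 = 20295025 = 4505² ✓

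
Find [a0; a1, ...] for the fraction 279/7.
[39; 1, 6]

Euclidean algorithm steps:
279 = 39 × 7 + 6
7 = 1 × 6 + 1
6 = 6 × 1 + 0
Continued fraction: [39; 1, 6]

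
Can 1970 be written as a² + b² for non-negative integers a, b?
11² + 43² (a=11, b=43)

Factorization: 1970 = 2 × 5 × 197
By Fermat: n is sum of two squares iff every prime p ≡ 3 (mod 4) appears to even power.
All primes ≡ 3 (mod 4) appear to even power.
Search a = 0, 1, 2, … for 1970 - a² a perfect square: first hit at a = 11: 1970 - 121 = 1849 = 43².
1970 = 11² + 43² = 121 + 1849 ✓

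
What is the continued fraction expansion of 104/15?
[6; 1, 14]

Euclidean algorithm steps:
104 = 6 × 15 + 14
15 = 1 × 14 + 1
14 = 14 × 1 + 0
Continued fraction: [6; 1, 14]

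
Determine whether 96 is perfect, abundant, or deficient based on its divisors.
abundant

Proper divisors of 96: sum = 1 + 2 + 3 + 4 + 6 + 8 + 12 + 16 + 24 + 32 + 48 = 156
Since 156 > 96, 96 is abundant.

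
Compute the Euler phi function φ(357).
192

357 = 3 × 7 × 17
φ(n) = n × ∏(1 - 1/p) for each prime p dividing n
φ(357) = 357 × (1 - 1/3) × (1 - 1/7) × (1 - 1/17) = 192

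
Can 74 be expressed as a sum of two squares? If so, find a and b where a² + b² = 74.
5² + 7² (a=5, b=7)

Factorization: 74 = 2 × 37
By Fermat: n is sum of two squares iff every prime p ≡ 3 (mod 4) appears to even power.
All primes ≡ 3 (mod 4) appear to even power.
Search a = 0, 1, 2, … for 74 - a² a perfect square: first hit at a = 5: 74 - 25 = 49 = 7².
74 = 5² + 7² = 25 + 49 ✓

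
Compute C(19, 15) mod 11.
4

Using Lucas' theorem:
Write n=19 and k=15 in base 11:
n in base 11: [1, 8]
k in base 11: [1, 4]
C(19,15) mod 11 = ∏ C(n_i, k_i) mod 11
Digit binomials (mod 11): C(1,1) = 1; C(8,4) = 70 ≡ 4
Product: 1 × 4 = 4 ≡ 4 (mod 11)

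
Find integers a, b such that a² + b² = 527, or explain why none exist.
Not possible

Factorization: 527 = 17 × 31
By Fermat: n is sum of two squares iff every prime p ≡ 3 (mod 4) appears to even power.
Prime(s) ≡ 3 (mod 4) with odd exponent: [(31, 1)]
Therefore 527 cannot be expressed as a² + b².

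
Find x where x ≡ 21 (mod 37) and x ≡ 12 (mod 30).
132

Using Chinese Remainder Theorem:
M = 37 × 30 = 1110
M1 = 30, M2 = 37
y1 = 30^(-1) mod 37 = 21
y2 = 37^(-1) mod 30 = 13
x = (21×30×21 + 12×37×13) mod 1110 = 132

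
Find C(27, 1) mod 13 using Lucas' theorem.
1

Using Lucas' theorem:
Write n=27 and k=1 in base 13:
n in base 13: [2, 1]
k in base 13: [0, 1]
C(27,1) mod 13 = ∏ C(n_i, k_i) mod 13
Digit binomials (mod 13): C(2,0) = 1; C(1,1) = 1
Product: 1 × 1 = 1 ≡ 1 (mod 13)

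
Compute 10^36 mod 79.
38

Repeated squaring. Binary of 36 = 100100.
10^1 ≡ 10 (mod 79); 10^2 ≡ 21 (mod 79); 10^4 ≡ 46 (mod 79); 10^8 ≡ 62 (mod 79); 10^16 ≡ 52 (mod 79); 10^32 ≡ 18 (mod 79)
10^36 = 10^4 × 10^32 ≡ 38 (mod 79)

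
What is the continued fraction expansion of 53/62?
[0; 1, 5, 1, 8]

Euclidean algorithm steps:
53 = 0 × 62 + 53
62 = 1 × 53 + 9
53 = 5 × 9 + 8
9 = 1 × 8 + 1
8 = 8 × 1 + 0
Continued fraction: [0; 1, 5, 1, 8]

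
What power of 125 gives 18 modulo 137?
20

Baby-step giant-step with step n = ⌈√137⌉ = 12.
Baby steps 125^j mod 137 (j:value) for j=0..11: 0:1, 1:125, 2:7, 3:53, 4:49, 5:97, 6:69, 7:131, 8:72, 9:95, 10:93, 11:117.
Giant-step multiplier: 125^(-12) ≡ 125^(136-12) = 125^124 ≡ 4 (mod 137).
Giant steps γ_i = 18·4^i mod 137: γ_0=18, γ_1=72 (in table at j=8).
x = i·n + j = 1·12 + 8 = 20.
Check: 125^20 ≡ 18 (mod 137).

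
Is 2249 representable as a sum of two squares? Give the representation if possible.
20² + 43² (a=20, b=43)

Factorization: 2249 = 13 × 173
By Fermat: n is sum of two squares iff every prime p ≡ 3 (mod 4) appears to even power.
All primes ≡ 3 (mod 4) appear to even power.
Search a = 0, 1, 2, … for 2249 - a² a perfect square: first hit at a = 20: 2249 - 400 = 1849 = 43².
2249 = 20² + 43² = 400 + 1849 ✓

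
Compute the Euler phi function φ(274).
136

274 = 2 × 137
φ(n) = n × ∏(1 - 1/p) for each prime p dividing n
φ(274) = 274 × (1 - 1/2) × (1 - 1/137) = 136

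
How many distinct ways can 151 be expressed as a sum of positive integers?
45060624582

p(n) counts ways to write n as a sum of positive integers (order ignored).
Euler's pentagonal recurrence: p(k) = p(k-1) + p(k-2) - p(k-5) - p(k-7) + p(k-12) + p(k-15) - ... (offsets j(3j∓1)/2, signs ++--, p(0)=1, p(<0)=0).
DP table for k = 0..150: p(0)=1, p(1)=1, p(2)=2, p(3)=3, p(4)=5, p(5)=7, p(6)=11, p(7)=15, p(8)=22, p(9)=30, p(10)=42, p(11)=56, p(12)=77, p(13)=101, p(14)=135, p(15)=176, p(16)=231, p(17)=297, p(18)=385, p(19)=490, p(20)=627, p(21)=792, p(22)=1002, p(23)=1255, p(24)=1575, p(25)=1958, p(26)=2436, p(27)=3010, p(28)=3718, p(29)=4565, p(30)=5604, p(31)=6842, p(32)=8349, p(33)=10143, p(34)=12310, p(35)=14883, p(36)=17977, p(37)=21637, p(38)=26015, p(39)=31185, p(40)=37338, p(41)=44583, p(42)=53174, p(43)=63261, p(44)=75175, p(45)=89134, p(46)=105558, p(47)=124754, p(48)=147273, p(49)=173525, p(50)=204226, p(51)=239943, p(52)=281589, p(53)=329931, p(54)=386155, p(55)=451276, p(56)=526823, p(57)=614154, p(58)=715220, p(59)=831820, p(60)=966467, p(61)=1121505, p(62)=1300156, p(63)=1505499, p(64)=1741630, p(65)=2012558, p(66)=2323520, p(67)=2679689, p(68)=3087735, p(69)=3554345, p(70)=4087968, p(71)=4697205, p(72)=5392783, p(73)=6185689, p(74)=7089500, p(75)=8118264, p(76)=9289091, p(77)=10619863, p(78)=12132164, p(79)=13848650, p(80)=15796476, p(81)=18004327, p(82)=20506255, p(83)=23338469, p(84)=26543660, p(85)=30167357, p(86)=34262962, p(87)=38887673, p(88)=44108109, p(89)=49995925, p(90)=56634173, p(91)=64112359, p(92)=72533807, p(93)=82010177, p(94)=92669720, p(95)=104651419, p(96)=118114304, p(97)=133230930, p(98)=150198136, p(99)=169229875, p(100)=190569292, p(101)=214481126, p(102)=241265379, p(103)=271248950, p(104)=304801365, p(105)=342325709, p(106)=384276336, p(107)=431149389, p(108)=483502844, p(109)=541946240, p(110)=607163746, p(111)=679903203, p(112)=761002156, p(113)=851376628, p(114)=952050665, p(115)=1064144451, p(116)=1188908248, p(117)=1327710076, p(118)=1482074143, p(119)=1653668665, p(120)=1844349560, p(121)=2056148051, p(122)=2291320912, p(123)=2552338241, p(124)=2841940500, p(125)=3163127352, p(126)=3519222692, p(127)=3913864295, p(128)=4351078600, p(129)=4835271870, p(130)=5371315400, p(131)=5964539504, p(132)=6620830889, p(133)=7346629512, p(134)=8149040695, p(135)=9035836076, p(136)=10015581680, p(137)=11097645016, p(138)=12292341831, p(139)=13610949895, p(140)=15065878135, p(141)=16670689208, p(142)=18440293320, p(143)=20390982757, p(144)=22540654445, p(145)=24908858009, p(146)=27517052599, p(147)=30388671978, p(148)=33549419497, p(149)=37027355200, p(150)=40853235313.
Final step: p(151) = p(150) + p(149) - p(146) - p(144) + p(139) + p(136) - p(129) - p(125) + p(116) + p(111) - p(100) - p(94) + p(81) + p(74) - p(59) - p(51) + p(34) + p(25) - p(6)
= 40853235313 + 37027355200 - 27517052599 - 22540654445 + 13610949895 + 10015581680 - 4835271870 - 3163127352 + 1188908248 + 679903203 - 190569292 - 92669720 + 18004327 + 7089500 - 831820 - 239943 + 12310 + 1958 - 11
= 45060624582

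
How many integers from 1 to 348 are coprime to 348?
112

348 = 2^2 × 3 × 29
φ(n) = n × ∏(1 - 1/p) for each prime p dividing n
φ(348) = 348 × (1 - 1/2) × (1 - 1/3) × (1 - 1/29) = 112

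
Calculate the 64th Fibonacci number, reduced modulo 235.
188

Matrix identity: Q^n = [[F_(n+1), F_n], [F_n, F_(n-1)]] with Q = [[1,1],[1,0]].
n = 64 = 1000000₂. Square-and-multiply, entries mod 235:
Q^1 = [[1,1],[1,0]]
Q^2 = (Q^1)² = [[2,1],[1,1]]
Q^4 = (Q^2)² = [[5,3],[3,2]]
Q^8 = (Q^4)² = [[34,21],[21,13]]
Q^16 = (Q^8)² = [[187,47],[47,140]]
Q^32 = (Q^16)² = [[48,94],[94,189]]
Q^64 = (Q^32)² = [[95,188],[188,142]]
F_64 mod 235 = Q^64[0][1] = 188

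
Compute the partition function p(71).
4697205

p(n) counts ways to write n as a sum of positive integers (order ignored).
Euler's pentagonal recurrence: p(k) = p(k-1) + p(k-2) - p(k-5) - p(k-7) + p(k-12) + p(k-15) - ... (offsets j(3j∓1)/2, signs ++--, p(0)=1, p(<0)=0).
DP table for k = 0..70: p(0)=1, p(1)=1, p(2)=2, p(3)=3, p(4)=5, p(5)=7, p(6)=11, p(7)=15, p(8)=22, p(9)=30, p(10)=42, p(11)=56, p(12)=77, p(13)=101, p(14)=135, p(15)=176, p(16)=231, p(17)=297, p(18)=385, p(19)=490, p(20)=627, p(21)=792, p(22)=1002, p(23)=1255, p(24)=1575, p(25)=1958, p(26)=2436, p(27)=3010, p(28)=3718, p(29)=4565, p(30)=5604, p(31)=6842, p(32)=8349, p(33)=10143, p(34)=12310, p(35)=14883, p(36)=17977, p(37)=21637, p(38)=26015, p(39)=31185, p(40)=37338, p(41)=44583, p(42)=53174, p(43)=63261, p(44)=75175, p(45)=89134, p(46)=105558, p(47)=124754, p(48)=147273, p(49)=173525, p(50)=204226, p(51)=239943, p(52)=281589, p(53)=329931, p(54)=386155, p(55)=451276, p(56)=526823, p(57)=614154, p(58)=715220, p(59)=831820, p(60)=966467, p(61)=1121505, p(62)=1300156, p(63)=1505499, p(64)=1741630, p(65)=2012558, p(66)=2323520, p(67)=2679689, p(68)=3087735, p(69)=3554345, p(70)=4087968.
Final step: p(71) = p(70) + p(69) - p(66) - p(64) + p(59) + p(56) - p(49) - p(45) + p(36) + p(31) - p(20) - p(14) + p(1)
= 4087968 + 3554345 - 2323520 - 1741630 + 831820 + 526823 - 173525 - 89134 + 17977 + 6842 - 627 - 135 + 1
= 4697205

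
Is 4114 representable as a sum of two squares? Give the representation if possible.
33² + 55² (a=33, b=55)

Factorization: 4114 = 2 × 11^2 × 17
By Fermat: n is sum of two squares iff every prime p ≡ 3 (mod 4) appears to even power.
All primes ≡ 3 (mod 4) appear to even power.
Search a = 0, 1, 2, … for 4114 - a² a perfect square: first hit at a = 33: 4114 - 1089 = 3025 = 55².
4114 = 33² + 55² = 1089 + 3025 ✓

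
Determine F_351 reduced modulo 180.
34

Matrix identity: Q^n = [[F_(n+1), F_n], [F_n, F_(n-1)]] with Q = [[1,1],[1,0]].
n = 351 = 101011111₂. Square-and-multiply, entries mod 180:
Q^1 = [[1,1],[1,0]]
Q^2 = (Q^1)² = [[2,1],[1,1]]
Q^5 = (Q^2)²·Q = [[8,5],[5,3]]
Q^10 = (Q^5)² = [[89,55],[55,34]]
Q^21 = (Q^10)²·Q = [[71,146],[146,105]]
Q^43 = (Q^21)²·Q = [[33,77],[77,136]]
Q^87 = (Q^43)²·Q = [[51,178],[178,53]]
Q^175 = (Q^87)²·Q = [[57,85],[85,152]]
Q^351 = (Q^175)²·Q = [[159,34],[34,125]]
F_351 mod 180 = Q^351[0][1] = 34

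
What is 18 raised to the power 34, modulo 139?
38

Repeated squaring. Binary of 34 = 100010.
18^1 ≡ 18 (mod 139); 18^2 ≡ 46 (mod 139); 18^4 ≡ 31 (mod 139); 18^8 ≡ 127 (mod 139); 18^16 ≡ 5 (mod 139); 18^32 ≡ 25 (mod 139)
18^34 = 18^2 × 18^32 ≡ 38 (mod 139)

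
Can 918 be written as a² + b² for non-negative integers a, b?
Not possible

Factorization: 918 = 2 × 3^3 × 17
By Fermat: n is sum of two squares iff every prime p ≡ 3 (mod 4) appears to even power.
Prime(s) ≡ 3 (mod 4) with odd exponent: [(3, 3)]
Therefore 918 cannot be expressed as a² + b².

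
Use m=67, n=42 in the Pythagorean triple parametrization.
(2725, 5628, 6253)

Euclid's formula: a = m² - n², b = 2mn, c = m² + n²
m = 67, n = 42
a = 67² - 42² = 4489 - 1764 = 2725
b = 2 × 67 × 42 = 5628
c = 67² + 42² = 4489 + 1764 = 6253
Verification: 2725² + 5628² = 7425625 + 31674384 = 39100009 = 6253² ✓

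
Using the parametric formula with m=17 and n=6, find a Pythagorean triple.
(253, 204, 325)

Euclid's formula: a = m² - n², b = 2mn, c = m² + n²
m = 17, n = 6
a = 17² - 6² = 289 - 36 = 253
b = 2 × 17 × 6 = 204
c = 17² + 6² = 289 + 36 = 325
Verification: 253² + 204² = 64009 + 41616 = 105625 = 325² ✓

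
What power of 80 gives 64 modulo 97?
12

Baby-step giant-step with step n = ⌈√97⌉ = 10.
Baby steps 80^j mod 97 (j:value) for j=0..9: 0:1, 1:80, 2:95, 3:34, 4:4, 5:29, 6:89, 7:39, 8:16, 9:19.
Giant-step multiplier: 80^(-10) ≡ 80^(96-10) = 80^86 ≡ 3 (mod 97).
Giant steps γ_i = 64·3^i mod 97: γ_0=64, γ_1=95 (in table at j=2).
x = i·n + j = 1·10 + 2 = 12.
Check: 80^12 ≡ 64 (mod 97).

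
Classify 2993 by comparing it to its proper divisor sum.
deficient

Proper divisors of 2993: sum = 1 + 41 + 73 = 115
Since 115 < 2993, 2993 is deficient.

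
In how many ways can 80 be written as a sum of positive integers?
15796476

p(n) counts ways to write n as a sum of positive integers (order ignored).
Euler's pentagonal recurrence: p(k) = p(k-1) + p(k-2) - p(k-5) - p(k-7) + p(k-12) + p(k-15) - ... (offsets j(3j∓1)/2, signs ++--, p(0)=1, p(<0)=0).
DP table for k = 0..79: p(0)=1, p(1)=1, p(2)=2, p(3)=3, p(4)=5, p(5)=7, p(6)=11, p(7)=15, p(8)=22, p(9)=30, p(10)=42, p(11)=56, p(12)=77, p(13)=101, p(14)=135, p(15)=176, p(16)=231, p(17)=297, p(18)=385, p(19)=490, p(20)=627, p(21)=792, p(22)=1002, p(23)=1255, p(24)=1575, p(25)=1958, p(26)=2436, p(27)=3010, p(28)=3718, p(29)=4565, p(30)=5604, p(31)=6842, p(32)=8349, p(33)=10143, p(34)=12310, p(35)=14883, p(36)=17977, p(37)=21637, p(38)=26015, p(39)=31185, p(40)=37338, p(41)=44583, p(42)=53174, p(43)=63261, p(44)=75175, p(45)=89134, p(46)=105558, p(47)=124754, p(48)=147273, p(49)=173525, p(50)=204226, p(51)=239943, p(52)=281589, p(53)=329931, p(54)=386155, p(55)=451276, p(56)=526823, p(57)=614154, p(58)=715220, p(59)=831820, p(60)=966467, p(61)=1121505, p(62)=1300156, p(63)=1505499, p(64)=1741630, p(65)=2012558, p(66)=2323520, p(67)=2679689, p(68)=3087735, p(69)=3554345, p(70)=4087968, p(71)=4697205, p(72)=5392783, p(73)=6185689, p(74)=7089500, p(75)=8118264, p(76)=9289091, p(77)=10619863, p(78)=12132164, p(79)=13848650.
Final step: p(80) = p(79) + p(78) - p(75) - p(73) + p(68) + p(65) - p(58) - p(54) + p(45) + p(40) - p(29) - p(23) + p(10) + p(3)
= 13848650 + 12132164 - 8118264 - 6185689 + 3087735 + 2012558 - 715220 - 386155 + 89134 + 37338 - 4565 - 1255 + 42 + 3
= 15796476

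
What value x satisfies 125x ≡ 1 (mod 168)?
125

gcd(125, 168) = 1, so the inverse exists.
Extended Euclidean algorithm on (168, 125):
168 = 1 × 125 + 43  ⟹  43 = (1)·168 + (-1)·125
125 = 2 × 43 + 39  ⟹  39 = (-2)·168 + (3)·125
43 = 1 × 39 + 4  ⟹  4 = (3)·168 + (-4)·125
39 = 9 × 4 + 3  ⟹  3 = (-29)·168 + (39)·125
4 = 1 × 3 + 1  ⟹  1 = (32)·168 + (-43)·125
So (-43)·125 ≡ 1 (mod 168), i.e. 125^(-1) ≡ -43 ≡ 125 (mod 168).
Check: 125 × 125 = 15625 ≡ 1 (mod 168)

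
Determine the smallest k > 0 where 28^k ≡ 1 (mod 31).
15

31 is prime, so ord(28) divides φ(31) = 30.
Divisors of 30: 1, 2, 3, 5, 6, 10, 15, 30.
Repeated squaring: 28^1 ≡ 28, 28^2 ≡ 9, 28^4 ≡ 19, 28^8 ≡ 20, 28^16 ≡ 28 (mod 31).
Test 28^d mod 31 for each divisor d in increasing order:
28^1 ≡ 28
28^2 ≡ 9
28^3 = 28^2·28^1 ≡ 4
28^5 = 28^4·28^1 ≡ 5
28^6 = 28^4·28^2 ≡ 16
28^10 = 28^8·28^2 ≡ 25
28^15 = 28^8·28^4·28^2·28^1 ≡ 1  ← first divisor giving 1
The order is 15.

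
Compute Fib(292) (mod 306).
3

Matrix identity: Q^n = [[F_(n+1), F_n], [F_n, F_(n-1)]] with Q = [[1,1],[1,0]].
n = 292 = 100100100₂. Square-and-multiply, entries mod 306:
Q^1 = [[1,1],[1,0]]
Q^2 = (Q^1)² = [[2,1],[1,1]]
Q^4 = (Q^2)² = [[5,3],[3,2]]
Q^9 = (Q^4)²·Q = [[55,34],[34,21]]
Q^18 = (Q^9)² = [[203,136],[136,67]]
Q^36 = (Q^18)² = [[35,0],[0,35]]
Q^73 = (Q^36)²·Q = [[1,1],[1,0]]
Q^146 = (Q^73)² = [[2,1],[1,1]]
Q^292 = (Q^146)² = [[5,3],[3,2]]
F_292 mod 306 = Q^292[0][1] = 3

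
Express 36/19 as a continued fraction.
[1; 1, 8, 2]

Euclidean algorithm steps:
36 = 1 × 19 + 17
19 = 1 × 17 + 2
17 = 8 × 2 + 1
2 = 2 × 1 + 0
Continued fraction: [1; 1, 8, 2]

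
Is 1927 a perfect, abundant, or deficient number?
deficient

Proper divisors of 1927: sum = 1 + 41 + 47 = 89
Since 89 < 1927, 1927 is deficient.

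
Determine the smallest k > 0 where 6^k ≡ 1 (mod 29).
14

29 is prime, so ord(6) divides φ(29) = 28.
Divisors of 28: 1, 2, 4, 7, 14, 28.
Repeated squaring: 6^1 ≡ 6, 6^2 ≡ 7, 6^4 ≡ 20, 6^8 ≡ 23, 6^16 ≡ 7 (mod 29).
Test 6^d mod 29 for each divisor d in increasing order:
6^1 ≡ 6
6^2 ≡ 7
6^4 ≡ 20
6^7 = 6^4·6^2·6^1 ≡ 28
6^14 = 6^8·6^4·6^2 ≡ 1  ← first divisor giving 1
The order is 14.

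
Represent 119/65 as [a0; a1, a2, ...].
[1; 1, 4, 1, 10]

Euclidean algorithm steps:
119 = 1 × 65 + 54
65 = 1 × 54 + 11
54 = 4 × 11 + 10
11 = 1 × 10 + 1
10 = 10 × 1 + 0
Continued fraction: [1; 1, 4, 1, 10]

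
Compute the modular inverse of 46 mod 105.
16

gcd(46, 105) = 1, so the inverse exists.
Extended Euclidean algorithm on (105, 46):
105 = 2 × 46 + 13  ⟹  13 = (1)·105 + (-2)·46
46 = 3 × 13 + 7  ⟹  7 = (-3)·105 + (7)·46
13 = 1 × 7 + 6  ⟹  6 = (4)·105 + (-9)·46
7 = 1 × 6 + 1  ⟹  1 = (-7)·105 + (16)·46
So (16)·46 ≡ 1 (mod 105), i.e. 46^(-1) ≡ 16 (mod 105).
Check: 46 × 16 = 736 ≡ 1 (mod 105)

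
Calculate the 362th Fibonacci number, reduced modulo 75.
31

Matrix identity: Q^n = [[F_(n+1), F_n], [F_n, F_(n-1)]] with Q = [[1,1],[1,0]].
n = 362 = 101101010₂. Square-and-multiply, entries mod 75:
Q^1 = [[1,1],[1,0]]
Q^2 = (Q^1)² = [[2,1],[1,1]]
Q^5 = (Q^2)²·Q = [[8,5],[5,3]]
Q^11 = (Q^5)²·Q = [[69,14],[14,55]]
Q^22 = (Q^11)² = [[7,11],[11,71]]
Q^45 = (Q^22)²·Q = [[53,20],[20,33]]
Q^90 = (Q^45)² = [[59,70],[70,64]]
Q^181 = (Q^90)²·Q = [[41,56],[56,60]]
Q^362 = (Q^181)² = [[17,31],[31,61]]
F_362 mod 75 = Q^362[0][1] = 31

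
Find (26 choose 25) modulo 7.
5

Using Lucas' theorem:
Write n=26 and k=25 in base 7:
n in base 7: [3, 5]
k in base 7: [3, 4]
C(26,25) mod 7 = ∏ C(n_i, k_i) mod 7
Digit binomials (mod 7): C(3,3) = 1; C(5,4) = 5
Product: 1 × 5 = 5 ≡ 5 (mod 7)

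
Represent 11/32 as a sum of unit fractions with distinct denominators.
1/3 + 1/96

Greedy algorithm:
11/32: ceiling(32/11) = 3, use 1/3
1/96: ceiling(96/1) = 96, use 1/96
Result: 11/32 = 1/3 + 1/96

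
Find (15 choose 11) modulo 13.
0

Using Lucas' theorem:
Write n=15 and k=11 in base 13:
n in base 13: [1, 2]
k in base 13: [0, 11]
C(15,11) mod 13 = ∏ C(n_i, k_i) mod 13
Digit binomials (mod 13): C(1,0) = 1; C(2,11) = 0 (k_i > n_i)
Product: 1 × 0 = 0 ≡ 0 (mod 13)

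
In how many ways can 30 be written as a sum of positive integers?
5604

p(n) counts ways to write n as a sum of positive integers (order ignored).
Euler's pentagonal recurrence: p(k) = p(k-1) + p(k-2) - p(k-5) - p(k-7) + p(k-12) + p(k-15) - ... (offsets j(3j∓1)/2, signs ++--, p(0)=1, p(<0)=0).
DP table for k = 0..29: p(0)=1, p(1)=1, p(2)=2, p(3)=3, p(4)=5, p(5)=7, p(6)=11, p(7)=15, p(8)=22, p(9)=30, p(10)=42, p(11)=56, p(12)=77, p(13)=101, p(14)=135, p(15)=176, p(16)=231, p(17)=297, p(18)=385, p(19)=490, p(20)=627, p(21)=792, p(22)=1002, p(23)=1255, p(24)=1575, p(25)=1958, p(26)=2436, p(27)=3010, p(28)=3718, p(29)=4565.
Final step: p(30) = p(29) + p(28) - p(25) - p(23) + p(18) + p(15) - p(8) - p(4)
= 4565 + 3718 - 1958 - 1255 + 385 + 176 - 22 - 5
= 5604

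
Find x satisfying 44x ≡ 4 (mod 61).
x ≡ 50 (mod 61)

gcd(44, 61) = 1, which divides 4, so solutions exist.
Find 44^(-1) mod 61 by the extended Euclidean algorithm:
61 = 1 × 44 + 17  ⟹  17 = (1)·61 + (-1)·44
44 = 2 × 17 + 10  ⟹  10 = (-2)·61 + (3)·44
17 = 1 × 10 + 7  ⟹  7 = (3)·61 + (-4)·44
10 = 1 × 7 + 3  ⟹  3 = (-5)·61 + (7)·44
7 = 2 × 3 + 1  ⟹  1 = (13)·61 + (-18)·44
So (-18)·44 ≡ 1 (mod 61), i.e. 44^(-1) ≡ -18 ≡ 43 (mod 61).
x ≡ 43 × 4 = 172 ≡ 50 (mod 61).
Check: 44 × 50 = 2200 ≡ 4 (mod 61).
Unique solution: x ≡ 50 (mod 61)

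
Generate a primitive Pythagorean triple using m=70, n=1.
(4899, 140, 4901)

Euclid's formula: a = m² - n², b = 2mn, c = m² + n²
m = 70, n = 1
a = 70² - 1² = 4900 - 1 = 4899
b = 2 × 70 × 1 = 140
c = 70² + 1² = 4900 + 1 = 4901
Verification: 4899² + 140² = 24000201 + 19600 = 24019801 = 4901² ✓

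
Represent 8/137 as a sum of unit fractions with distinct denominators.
1/18 + 1/353 + 1/174100 + 1/75776850900

Greedy algorithm:
8/137: ceiling(137/8) = 18, use 1/18
7/2466: ceiling(2466/7) = 353, use 1/353
5/870498: ceiling(870498/5) = 174100, use 1/174100
1/75776850900: ceiling(75776850900/1) = 75776850900, use 1/75776850900
Result: 8/137 = 1/18 + 1/353 + 1/174100 + 1/75776850900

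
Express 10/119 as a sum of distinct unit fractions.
1/12 + 1/1428

Greedy algorithm:
10/119: ceiling(119/10) = 12, use 1/12
1/1428: ceiling(1428/1) = 1428, use 1/1428
Result: 10/119 = 1/12 + 1/1428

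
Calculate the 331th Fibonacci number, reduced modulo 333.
59

Matrix identity: Q^n = [[F_(n+1), F_n], [F_n, F_(n-1)]] with Q = [[1,1],[1,0]].
n = 331 = 101001011₂. Square-and-multiply, entries mod 333:
Q^1 = [[1,1],[1,0]]
Q^2 = (Q^1)² = [[2,1],[1,1]]
Q^5 = (Q^2)²·Q = [[8,5],[5,3]]
Q^10 = (Q^5)² = [[89,55],[55,34]]
Q^20 = (Q^10)² = [[290,105],[105,185]]
Q^41 = (Q^20)²·Q = [[145,220],[220,258]]
Q^82 = (Q^41)² = [[161,82],[82,79]]
Q^165 = (Q^82)²·Q = [[44,11],[11,33]]
Q^331 = (Q^165)²·Q = [[240,59],[59,181]]
F_331 mod 333 = Q^331[0][1] = 59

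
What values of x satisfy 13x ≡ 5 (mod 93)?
x ≡ 29 (mod 93)

gcd(13, 93) = 1, which divides 5, so solutions exist.
Find 13^(-1) mod 93 by the extended Euclidean algorithm:
93 = 7 × 13 + 2  ⟹  2 = (1)·93 + (-7)·13
13 = 6 × 2 + 1  ⟹  1 = (-6)·93 + (43)·13
So (43)·13 ≡ 1 (mod 93), i.e. 13^(-1) ≡ 43 (mod 93).
x ≡ 43 × 5 = 215 ≡ 29 (mod 93).
Check: 13 × 29 = 377 ≡ 5 (mod 93).
Unique solution: x ≡ 29 (mod 93)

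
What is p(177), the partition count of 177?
522115831195

p(n) counts ways to write n as a sum of positive integers (order ignored).
Euler's pentagonal recurrence: p(k) = p(k-1) + p(k-2) - p(k-5) - p(k-7) + p(k-12) + p(k-15) - ... (offsets j(3j∓1)/2, signs ++--, p(0)=1, p(<0)=0).
DP table for k = 0..176: p(0)=1, p(1)=1, p(2)=2, p(3)=3, p(4)=5, p(5)=7, p(6)=11, p(7)=15, p(8)=22, p(9)=30, p(10)=42, p(11)=56, p(12)=77, p(13)=101, p(14)=135, p(15)=176, p(16)=231, p(17)=297, p(18)=385, p(19)=490, p(20)=627, p(21)=792, p(22)=1002, p(23)=1255, p(24)=1575, p(25)=1958, p(26)=2436, p(27)=3010, p(28)=3718, p(29)=4565, p(30)=5604, p(31)=6842, p(32)=8349, p(33)=10143, p(34)=12310, p(35)=14883, p(36)=17977, p(37)=21637, p(38)=26015, p(39)=31185, p(40)=37338, p(41)=44583, p(42)=53174, p(43)=63261, p(44)=75175, p(45)=89134, p(46)=105558, p(47)=124754, p(48)=147273, p(49)=173525, p(50)=204226, p(51)=239943, p(52)=281589, p(53)=329931, p(54)=386155, p(55)=451276, p(56)=526823, p(57)=614154, p(58)=715220, p(59)=831820, p(60)=966467, p(61)=1121505, p(62)=1300156, p(63)=1505499, p(64)=1741630, p(65)=2012558, p(66)=2323520, p(67)=2679689, p(68)=3087735, p(69)=3554345, p(70)=4087968, p(71)=4697205, p(72)=5392783, p(73)=6185689, p(74)=7089500, p(75)=8118264, p(76)=9289091, p(77)=10619863, p(78)=12132164, p(79)=13848650, p(80)=15796476, p(81)=18004327, p(82)=20506255, p(83)=23338469, p(84)=26543660, p(85)=30167357, p(86)=34262962, p(87)=38887673, p(88)=44108109, p(89)=49995925, p(90)=56634173, p(91)=64112359, p(92)=72533807, p(93)=82010177, p(94)=92669720, p(95)=104651419, p(96)=118114304, p(97)=133230930, p(98)=150198136, p(99)=169229875, p(100)=190569292, p(101)=214481126, p(102)=241265379, p(103)=271248950, p(104)=304801365, p(105)=342325709, p(106)=384276336, p(107)=431149389, p(108)=483502844, p(109)=541946240, p(110)=607163746, p(111)=679903203, p(112)=761002156, p(113)=851376628, p(114)=952050665, p(115)=1064144451, p(116)=1188908248, p(117)=1327710076, p(118)=1482074143, p(119)=1653668665, p(120)=1844349560, p(121)=2056148051, p(122)=2291320912, p(123)=2552338241, p(124)=2841940500, p(125)=3163127352, p(126)=3519222692, p(127)=3913864295, p(128)=4351078600, p(129)=4835271870, p(130)=5371315400, p(131)=5964539504, p(132)=6620830889, p(133)=7346629512, p(134)=8149040695, p(135)=9035836076, p(136)=10015581680, p(137)=11097645016, p(138)=12292341831, p(139)=13610949895, p(140)=15065878135, p(141)=16670689208, p(142)=18440293320, p(143)=20390982757, p(144)=22540654445, p(145)=24908858009, p(146)=27517052599, p(147)=30388671978, p(148)=33549419497, p(149)=37027355200, p(150)=40853235313, p(151)=45060624582, p(152)=49686288421, p(153)=54770336324, p(154)=60356673280, p(155)=66493182097, p(156)=73232243759, p(157)=80630964769, p(158)=88751778802, p(159)=97662728555, p(160)=107438159466, p(161)=118159068427, p(162)=129913904637, p(163)=142798995930, p(164)=156919475295, p(165)=172389800255, p(166)=189334822579, p(167)=207890420102, p(168)=228204732751, p(169)=250438925115, p(170)=274768617130, p(171)=301384802048, p(172)=330495499613, p(173)=362326859895, p(174)=397125074750, p(175)=435157697830, p(176)=476715857290.
Final step: p(177) = p(176) + p(175) - p(172) - p(170) + p(165) + p(162) - p(155) - p(151) + p(142) + p(137) - p(126) - p(120) + p(107) + p(100) - p(85) - p(77) + p(60) + p(51) - p(32) - p(22) + p(1)
= 476715857290 + 435157697830 - 330495499613 - 274768617130 + 172389800255 + 129913904637 - 66493182097 - 45060624582 + 18440293320 + 11097645016 - 3519222692 - 1844349560 + 431149389 + 190569292 - 30167357 - 10619863 + 966467 + 239943 - 8349 - 1002 + 1
= 522115831195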